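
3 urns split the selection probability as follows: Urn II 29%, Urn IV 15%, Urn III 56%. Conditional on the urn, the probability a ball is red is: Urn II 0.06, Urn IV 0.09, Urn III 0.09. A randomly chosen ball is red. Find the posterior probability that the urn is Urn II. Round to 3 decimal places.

0.214

Compute prior × likelihood for every hypothesis:
  Urn II: 0.29 × 0.06 = 0.0174
  Urn IV: 0.15 × 0.09 = 0.0135
  Urn III: 0.56 × 0.09 = 0.0504
Sum = 0.0813.
P(Urn II | evidence) = 0.0174 / 0.0813 ≈ 0.214.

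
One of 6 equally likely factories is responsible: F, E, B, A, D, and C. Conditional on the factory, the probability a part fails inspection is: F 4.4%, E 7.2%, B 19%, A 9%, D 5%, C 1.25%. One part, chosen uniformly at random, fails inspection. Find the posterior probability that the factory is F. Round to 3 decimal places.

Since the prior is uniform, the posterior is proportional to the likelihood:
  F: 0.044
  E: 0.072
  B: 0.19
  A: 0.09
  D: 0.05
  C: 0.0125
Sum = 0.4585.
P(F | evidence) = 0.044 / 0.4585 ≈ 0.096.

0.096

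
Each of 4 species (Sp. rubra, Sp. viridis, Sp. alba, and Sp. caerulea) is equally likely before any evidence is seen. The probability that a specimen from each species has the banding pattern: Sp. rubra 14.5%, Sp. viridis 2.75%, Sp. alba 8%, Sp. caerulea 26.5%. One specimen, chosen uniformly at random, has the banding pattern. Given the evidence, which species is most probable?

With a uniform prior (1/4 each), posterior ∝ likelihood:
  Sp. rubra: 0.145
  Sp. viridis: 0.0275
  Sp. alba: 0.08
  Sp. caerulea: 0.265
Total = 0.5175.
Largest term belongs to Sp. caerulea, so Sp. caerulea is most probable.

Sp. caerulea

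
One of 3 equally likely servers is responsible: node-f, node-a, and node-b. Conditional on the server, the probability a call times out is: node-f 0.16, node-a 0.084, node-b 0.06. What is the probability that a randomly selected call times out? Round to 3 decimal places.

With a uniform prior (1/3 each), posterior ∝ likelihood:
  node-f: 0.16
  node-a: 0.084
  node-b: 0.06
P(timeout) = (1/3) × (0.16 + 0.084 + 0.06) = 0.304/3 ≈ 0.101.

0.101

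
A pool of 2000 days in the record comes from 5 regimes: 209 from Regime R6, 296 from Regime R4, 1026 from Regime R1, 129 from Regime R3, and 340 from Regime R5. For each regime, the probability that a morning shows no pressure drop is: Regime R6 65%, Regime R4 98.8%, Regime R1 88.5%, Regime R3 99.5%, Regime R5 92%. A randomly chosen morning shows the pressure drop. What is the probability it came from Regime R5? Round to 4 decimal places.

0.1222

Taking complements, P(drop | each) = Regime R6 0.35, Regime R4 0.012, Regime R1 0.115, Regime R3 0.005, Regime R5 0.08.
Prior × likelihood for each hypothesis:
  Regime R6: 0.1045 × 0.35 = 0.036575
  Regime R4: 0.148 × 0.012 = 0.001776
  Regime R1: 0.513 × 0.115 = 0.058995
  Regime R3: 0.0645 × 0.005 = 0.0003225
  Regime R5: 0.17 × 0.08 = 0.0136
Total = 0.1112685.
P(Regime R5 | evidence) = 0.0136 / 0.1112685 ≈ 0.1222.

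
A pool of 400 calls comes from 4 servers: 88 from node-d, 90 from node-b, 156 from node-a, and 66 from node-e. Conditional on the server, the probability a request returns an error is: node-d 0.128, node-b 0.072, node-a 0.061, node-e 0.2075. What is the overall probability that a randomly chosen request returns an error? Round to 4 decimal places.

Unnormalized posteriors (prior × likelihood):
  node-d: 0.22 × 0.128 = 0.02816
  node-b: 0.225 × 0.072 = 0.0162
  node-a: 0.39 × 0.061 = 0.02379
  node-e: 0.165 × 0.2075 = 0.0342375
P(error) = 0.02816 + 0.0162 + 0.02379 + 0.0342375 = 0.1023875 → 0.1024.

0.1024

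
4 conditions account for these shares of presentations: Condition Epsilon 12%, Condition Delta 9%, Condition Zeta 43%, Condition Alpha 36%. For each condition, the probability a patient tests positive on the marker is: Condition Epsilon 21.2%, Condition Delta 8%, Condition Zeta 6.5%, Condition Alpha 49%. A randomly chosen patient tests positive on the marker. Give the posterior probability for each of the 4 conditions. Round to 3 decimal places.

Condition Epsilon 0.107, Condition Delta 0.030, Condition Zeta 0.118, Condition Alpha 0.744

Prior × likelihood for each hypothesis:
  Condition Epsilon: 0.12 × 0.212 = 0.02544
  Condition Delta: 0.09 × 0.08 = 0.0072
  Condition Zeta: 0.43 × 0.065 = 0.02795
  Condition Alpha: 0.36 × 0.49 = 0.1764
Sum = 0.23699.
P(Condition Epsilon | marker-positive) = 0.02544/0.23699 ≈ 0.107
P(Condition Delta | marker-positive) = 0.0072/0.23699 ≈ 0.030
P(Condition Zeta | marker-positive) = 0.02795/0.23699 ≈ 0.118
P(Condition Alpha | marker-positive) = 0.1764/0.23699 ≈ 0.744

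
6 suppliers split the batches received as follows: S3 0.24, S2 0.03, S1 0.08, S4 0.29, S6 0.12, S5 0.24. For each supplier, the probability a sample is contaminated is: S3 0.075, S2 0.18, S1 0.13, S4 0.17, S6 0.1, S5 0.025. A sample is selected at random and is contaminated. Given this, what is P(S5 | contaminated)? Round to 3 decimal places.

Prior × likelihood for each hypothesis:
  S3: 0.24 × 0.075 = 0.018
  S2: 0.03 × 0.18 = 0.0054
  S1: 0.08 × 0.13 = 0.0104
  S4: 0.29 × 0.17 = 0.0493
  S6: 0.12 × 0.1 = 0.012
  S5: 0.24 × 0.025 = 0.006
Sum = 0.1011.
P(S5 | evidence) = 0.006 / 0.1011 ≈ 0.059.

0.059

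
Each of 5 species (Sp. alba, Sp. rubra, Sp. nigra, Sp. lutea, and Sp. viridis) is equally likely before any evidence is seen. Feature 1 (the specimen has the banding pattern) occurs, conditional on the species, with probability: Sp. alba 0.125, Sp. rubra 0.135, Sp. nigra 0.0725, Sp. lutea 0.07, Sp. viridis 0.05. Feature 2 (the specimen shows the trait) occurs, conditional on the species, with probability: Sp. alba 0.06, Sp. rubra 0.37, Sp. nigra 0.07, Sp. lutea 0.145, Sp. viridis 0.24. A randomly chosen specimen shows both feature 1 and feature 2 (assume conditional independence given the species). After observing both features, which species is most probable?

Sp. rubra

Since the prior is uniform, the posterior is proportional to the likelihood:
  Sp. alba: 0.125 × 0.06 = 0.0075
  Sp. rubra: 0.135 × 0.37 = 0.04995
  Sp. nigra: 0.0725 × 0.07 = 0.005075
  Sp. lutea: 0.07 × 0.145 = 0.01015
  Sp. viridis: 0.05 × 0.24 = 0.012
Total = 0.084675.
Largest term belongs to Sp. rubra, so Sp. rubra is most probable.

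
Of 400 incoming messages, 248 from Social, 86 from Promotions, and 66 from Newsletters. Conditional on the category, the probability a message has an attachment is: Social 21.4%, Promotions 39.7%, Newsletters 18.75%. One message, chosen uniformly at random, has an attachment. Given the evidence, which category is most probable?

Social

Prior × likelihood for each hypothesis:
  Social: 0.62 × 0.214 = 0.13268
  Promotions: 0.215 × 0.397 = 0.085355
  Newsletters: 0.165 × 0.1875 = 0.0309375
Normalizing constant = 0.2489725.
Largest term belongs to Social, so Social is most probable.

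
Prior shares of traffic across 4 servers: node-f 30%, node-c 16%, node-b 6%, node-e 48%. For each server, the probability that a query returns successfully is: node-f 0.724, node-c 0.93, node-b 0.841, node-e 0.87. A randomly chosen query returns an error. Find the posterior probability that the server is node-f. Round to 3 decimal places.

0.499

Taking complements, P(error | each) = node-f 0.276, node-c 0.07, node-b 0.159, node-e 0.13.
Prior × likelihood for each hypothesis:
  node-f: 0.3 × 0.276 = 0.0828
  node-c: 0.16 × 0.07 = 0.0112
  node-b: 0.06 × 0.159 = 0.00954
  node-e: 0.48 × 0.13 = 0.0624
Sum = 0.16594.
P(node-f | evidence) = 0.0828 / 0.16594 ≈ 0.499.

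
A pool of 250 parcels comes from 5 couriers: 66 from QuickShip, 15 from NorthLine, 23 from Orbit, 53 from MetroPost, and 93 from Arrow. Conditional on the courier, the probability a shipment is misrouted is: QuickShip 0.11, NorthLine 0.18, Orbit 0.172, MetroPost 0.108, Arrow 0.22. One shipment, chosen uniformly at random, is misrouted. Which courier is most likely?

Arrow

By Bayes' rule, posterior ∝ prior × likelihood:
  QuickShip: 0.264 × 0.11 = 0.02904
  NorthLine: 0.06 × 0.18 = 0.0108
  Orbit: 0.092 × 0.172 = 0.015824
  MetroPost: 0.212 × 0.108 = 0.022896
  Arrow: 0.372 × 0.22 = 0.08184
Sum = 0.1604.
Largest term belongs to Arrow, so Arrow is most probable.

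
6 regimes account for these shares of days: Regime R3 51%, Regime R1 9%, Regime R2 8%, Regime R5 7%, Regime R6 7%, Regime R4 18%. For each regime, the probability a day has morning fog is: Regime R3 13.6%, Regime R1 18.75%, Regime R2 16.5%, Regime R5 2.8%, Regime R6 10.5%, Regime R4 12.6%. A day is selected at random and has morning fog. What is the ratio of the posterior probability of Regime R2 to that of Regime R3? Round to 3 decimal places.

Compute prior × likelihood for every hypothesis:
  Regime R3: 0.51 × 0.136 = 0.06936
  Regime R1: 0.09 × 0.1875 = 0.016875
  Regime R2: 0.08 × 0.165 = 0.0132
  Regime R5: 0.07 × 0.028 = 0.00196
  Regime R6: 0.07 × 0.105 = 0.00735
  Regime R4: 0.18 × 0.126 = 0.02268
Sum = 0.131425.
The ratio is 0.0132 / 0.06936 (the normalizer cancels) = 0.190.

0.190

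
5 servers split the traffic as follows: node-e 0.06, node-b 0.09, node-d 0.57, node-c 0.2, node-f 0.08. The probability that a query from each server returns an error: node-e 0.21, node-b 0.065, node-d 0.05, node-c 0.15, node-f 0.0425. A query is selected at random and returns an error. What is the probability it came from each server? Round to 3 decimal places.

node-e 0.157, node-b 0.073, node-d 0.355, node-c 0.373, node-f 0.042

Unnormalized posteriors (prior × likelihood):
  node-e: 0.06 × 0.21 = 0.0126
  node-b: 0.09 × 0.065 = 0.00585
  node-d: 0.57 × 0.05 = 0.0285
  node-c: 0.2 × 0.15 = 0.03
  node-f: 0.08 × 0.0425 = 0.0034
Sum = 0.08035.
P(node-e | error) = 0.0126/0.08035 ≈ 0.157
P(node-b | error) = 0.00585/0.08035 ≈ 0.073
P(node-d | error) = 0.0285/0.08035 ≈ 0.355
P(node-c | error) = 0.03/0.08035 ≈ 0.373
P(node-f | error) = 0.0034/0.08035 ≈ 0.042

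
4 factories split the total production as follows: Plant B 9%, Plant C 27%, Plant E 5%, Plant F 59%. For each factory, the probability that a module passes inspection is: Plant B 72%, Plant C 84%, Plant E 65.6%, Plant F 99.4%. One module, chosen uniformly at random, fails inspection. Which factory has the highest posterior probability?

Plant C

Taking complements, P(nonconforming | each) = Plant B 0.28, Plant C 0.16, Plant E 0.344, Plant F 0.006.
By Bayes' rule, posterior ∝ prior × likelihood:
  Plant B: 0.09 × 0.28 = 0.0252
  Plant C: 0.27 × 0.16 = 0.0432
  Plant E: 0.05 × 0.344 = 0.0172
  Plant F: 0.59 × 0.006 = 0.00354
Total = 0.08914.
Largest term belongs to Plant C, so Plant C is most probable.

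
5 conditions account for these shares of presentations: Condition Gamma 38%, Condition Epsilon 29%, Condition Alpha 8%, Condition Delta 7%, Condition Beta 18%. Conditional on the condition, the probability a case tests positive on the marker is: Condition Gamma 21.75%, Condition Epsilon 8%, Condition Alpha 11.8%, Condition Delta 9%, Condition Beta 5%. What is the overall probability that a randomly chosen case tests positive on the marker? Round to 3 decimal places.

By Bayes' rule, posterior ∝ prior × likelihood:
  Condition Gamma: 0.38 × 0.2175 = 0.08265
  Condition Epsilon: 0.29 × 0.08 = 0.0232
  Condition Alpha: 0.08 × 0.118 = 0.00944
  Condition Delta: 0.07 × 0.09 = 0.0063
  Condition Beta: 0.18 × 0.05 = 0.009
P(marker-positive) = 0.08265 + 0.0232 + 0.00944 + 0.0063 + 0.009 = 0.13059 → 0.131.

0.131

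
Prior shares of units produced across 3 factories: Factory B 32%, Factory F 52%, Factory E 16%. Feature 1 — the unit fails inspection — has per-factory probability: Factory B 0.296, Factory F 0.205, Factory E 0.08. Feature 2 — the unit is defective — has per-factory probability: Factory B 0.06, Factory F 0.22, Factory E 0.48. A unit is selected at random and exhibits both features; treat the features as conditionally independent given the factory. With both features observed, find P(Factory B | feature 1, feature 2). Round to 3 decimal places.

Prior × likelihood for each hypothesis:
  Factory B: 0.32 × 0.296 × 0.06 = 0.0056832
  Factory F: 0.52 × 0.205 × 0.22 = 0.023452
  Factory E: 0.16 × 0.08 × 0.48 = 0.006144
Total = 0.0352792.
P(Factory B | evidence) = 0.0056832 / 0.0352792 ≈ 0.161.

0.161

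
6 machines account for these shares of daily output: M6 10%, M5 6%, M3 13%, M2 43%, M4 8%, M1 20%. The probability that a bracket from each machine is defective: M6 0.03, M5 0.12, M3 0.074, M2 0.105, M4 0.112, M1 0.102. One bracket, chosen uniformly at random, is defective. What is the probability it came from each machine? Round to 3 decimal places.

M6 0.032, M5 0.076, M3 0.102, M2 0.479, M4 0.095, M1 0.216

Prior × likelihood for each hypothesis:
  M6: 0.1 × 0.03 = 0.003
  M5: 0.06 × 0.12 = 0.0072
  M3: 0.13 × 0.074 = 0.00962
  M2: 0.43 × 0.105 = 0.04515
  M4: 0.08 × 0.112 = 0.00896
  M1: 0.2 × 0.102 = 0.0204
Normalizing constant = 0.09433.
P(M6 | defective) = 0.003/0.09433 ≈ 0.032
P(M5 | defective) = 0.0072/0.09433 ≈ 0.076
P(M3 | defective) = 0.00962/0.09433 ≈ 0.102
P(M2 | defective) = 0.04515/0.09433 ≈ 0.479
P(M4 | defective) = 0.00896/0.09433 ≈ 0.095
P(M1 | defective) = 0.0204/0.09433 ≈ 0.216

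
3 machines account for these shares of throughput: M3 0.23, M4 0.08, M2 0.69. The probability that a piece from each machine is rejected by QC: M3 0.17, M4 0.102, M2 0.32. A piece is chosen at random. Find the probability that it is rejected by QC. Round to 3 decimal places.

Prior × likelihood for each hypothesis:
  M3: 0.23 × 0.17 = 0.0391
  M4: 0.08 × 0.102 = 0.00816
  M2: 0.69 × 0.32 = 0.2208
P(rejected) = 0.0391 + 0.00816 + 0.2208 = 0.26806 → 0.268.

0.268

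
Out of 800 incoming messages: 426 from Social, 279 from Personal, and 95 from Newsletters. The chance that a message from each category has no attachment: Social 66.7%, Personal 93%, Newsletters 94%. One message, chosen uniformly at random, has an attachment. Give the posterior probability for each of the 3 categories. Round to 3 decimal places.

Taking complements, P(attachment | each) = Social 0.333, Personal 0.07, Newsletters 0.06.
By Bayes' rule, posterior ∝ prior × likelihood:
  Social: 0.5325 × 0.333 = 0.1773225
  Personal: 0.34875 × 0.07 = 0.0244125
  Newsletters: 0.11875 × 0.06 = 0.007125
Normalizing constant = 0.20886.
P(Social | attachment) = 0.1773225/0.20886 ≈ 0.849
P(Personal | attachment) = 0.0244125/0.20886 ≈ 0.117
P(Newsletters | attachment) = 0.007125/0.20886 ≈ 0.034

Social 0.849, Personal 0.117, Newsletters 0.034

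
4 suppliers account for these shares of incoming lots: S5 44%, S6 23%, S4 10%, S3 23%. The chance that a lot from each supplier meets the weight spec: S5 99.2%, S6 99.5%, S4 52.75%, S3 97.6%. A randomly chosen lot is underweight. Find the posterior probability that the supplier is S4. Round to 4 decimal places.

Taking complements, P(underweight | each) = S5 0.008, S6 0.005, S4 0.4725, S3 0.024.
Unnormalized posteriors (prior × likelihood):
  S5: 0.44 × 0.008 = 0.00352
  S6: 0.23 × 0.005 = 0.00115
  S4: 0.1 × 0.4725 = 0.04725
  S3: 0.23 × 0.024 = 0.00552
Total = 0.05744.
P(S4 | evidence) = 0.04725 / 0.05744 ≈ 0.8226.

0.8226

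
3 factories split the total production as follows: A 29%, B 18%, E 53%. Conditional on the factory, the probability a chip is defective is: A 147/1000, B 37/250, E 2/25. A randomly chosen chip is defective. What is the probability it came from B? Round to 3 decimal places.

Compute prior × likelihood for every hypothesis:
  A: 0.29 × 0.147 = 0.04263
  B: 0.18 × 0.148 = 0.02664
  E: 0.53 × 0.08 = 0.0424
Total = 0.11167.
P(B | evidence) = 0.02664 / 0.11167 ≈ 0.239.

0.239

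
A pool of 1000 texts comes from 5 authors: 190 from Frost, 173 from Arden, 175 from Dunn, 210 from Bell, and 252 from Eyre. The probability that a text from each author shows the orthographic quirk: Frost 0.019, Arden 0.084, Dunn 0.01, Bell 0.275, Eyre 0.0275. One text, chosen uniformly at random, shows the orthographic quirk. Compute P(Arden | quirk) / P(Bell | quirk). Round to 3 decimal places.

Compute prior × likelihood for every hypothesis:
  Frost: 0.19 × 0.019 = 0.00361
  Arden: 0.173 × 0.084 = 0.014532
  Dunn: 0.175 × 0.01 = 0.00175
  Bell: 0.21 × 0.275 = 0.05775
  Eyre: 0.252 × 0.0275 = 0.00693
Total = 0.084572.
The ratio is 0.014532 / 0.05775 (the normalizer cancels) = 0.252.

0.252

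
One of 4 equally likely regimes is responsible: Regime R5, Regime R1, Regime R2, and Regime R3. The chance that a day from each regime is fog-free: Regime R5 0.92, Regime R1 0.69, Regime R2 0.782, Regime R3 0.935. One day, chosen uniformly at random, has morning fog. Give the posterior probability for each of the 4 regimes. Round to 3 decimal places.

Regime R5 0.119, Regime R1 0.461, Regime R2 0.324, Regime R3 0.097

Taking complements, P(fog | each) = Regime R5 0.08, Regime R1 0.31, Regime R2 0.218, Regime R3 0.065.
With a uniform prior (1/4 each), posterior ∝ likelihood:
  Regime R5: 0.08
  Regime R1: 0.31
  Regime R2: 0.218
  Regime R3: 0.065
Normalizing constant = 0.673.
P(Regime R5 | fog) = 0.08/0.673 ≈ 0.119
P(Regime R1 | fog) = 0.31/0.673 ≈ 0.461
P(Regime R2 | fog) = 0.218/0.673 ≈ 0.324
P(Regime R3 | fog) = 0.065/0.673 ≈ 0.097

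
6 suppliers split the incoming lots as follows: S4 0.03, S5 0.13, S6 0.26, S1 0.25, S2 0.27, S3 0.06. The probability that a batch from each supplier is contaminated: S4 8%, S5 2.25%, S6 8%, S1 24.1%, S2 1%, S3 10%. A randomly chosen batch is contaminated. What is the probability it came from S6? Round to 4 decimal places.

Prior × likelihood for each hypothesis:
  S4: 0.03 × 0.08 = 0.0024
  S5: 0.13 × 0.0225 = 0.002925
  S6: 0.26 × 0.08 = 0.0208
  S1: 0.25 × 0.241 = 0.06025
  S2: 0.27 × 0.01 = 0.0027
  S3: 0.06 × 0.1 = 0.006
Normalizing constant = 0.095075.
P(S6 | evidence) = 0.0208 / 0.095075 ≈ 0.2188.

0.2188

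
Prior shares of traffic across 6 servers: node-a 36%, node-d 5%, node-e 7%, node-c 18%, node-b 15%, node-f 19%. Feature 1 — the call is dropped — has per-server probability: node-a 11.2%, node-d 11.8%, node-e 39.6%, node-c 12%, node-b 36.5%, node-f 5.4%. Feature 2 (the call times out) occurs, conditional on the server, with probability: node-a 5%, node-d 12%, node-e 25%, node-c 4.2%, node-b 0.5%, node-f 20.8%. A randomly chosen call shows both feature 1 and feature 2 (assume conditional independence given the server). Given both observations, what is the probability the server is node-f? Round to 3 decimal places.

0.165

Unnormalized posteriors (prior × likelihood):
  node-a: 0.36 × 0.112 × 0.05 = 0.002016
  node-d: 0.05 × 0.118 × 0.12 = 0.000708
  node-e: 0.07 × 0.396 × 0.25 = 0.00693
  node-c: 0.18 × 0.12 × 0.042 = 0.0009072
  node-b: 0.15 × 0.365 × 0.005 = 0.00027375
  node-f: 0.19 × 0.054 × 0.208 = 0.00213408
Normalizing constant = 0.01296903.
P(node-f | evidence) = 0.00213408 / 0.01296903 ≈ 0.165.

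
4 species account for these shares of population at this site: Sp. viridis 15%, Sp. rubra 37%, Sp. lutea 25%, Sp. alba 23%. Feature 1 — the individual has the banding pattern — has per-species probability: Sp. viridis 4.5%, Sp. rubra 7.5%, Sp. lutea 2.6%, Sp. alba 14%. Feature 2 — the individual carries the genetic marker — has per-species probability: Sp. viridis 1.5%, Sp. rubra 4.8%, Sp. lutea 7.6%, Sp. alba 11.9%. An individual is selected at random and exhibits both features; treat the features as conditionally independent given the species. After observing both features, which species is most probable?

By Bayes' rule, posterior ∝ prior × likelihood:
  Sp. viridis: 0.15 × 0.045 × 0.015 = 0.00010125
  Sp. rubra: 0.37 × 0.075 × 0.048 = 0.001332
  Sp. lutea: 0.25 × 0.026 × 0.076 = 0.000494
  Sp. alba: 0.23 × 0.14 × 0.119 = 0.0038318
Normalizing constant = 0.00575905.
Largest term belongs to Sp. alba, so Sp. alba is most probable.

Sp. alba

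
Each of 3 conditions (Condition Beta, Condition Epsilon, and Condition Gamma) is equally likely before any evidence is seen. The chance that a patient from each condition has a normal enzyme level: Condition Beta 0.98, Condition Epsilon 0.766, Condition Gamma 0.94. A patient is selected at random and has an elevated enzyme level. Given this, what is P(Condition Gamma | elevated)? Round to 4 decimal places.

0.1911

Taking complements, P(elevated | each) = Condition Beta 0.02, Condition Epsilon 0.234, Condition Gamma 0.06.
Since the prior is uniform, the posterior is proportional to the likelihood:
  Condition Beta: 0.02
  Condition Epsilon: 0.234
  Condition Gamma: 0.06
Total = 0.314.
P(Condition Gamma | evidence) = 0.06 / 0.314 ≈ 0.1911.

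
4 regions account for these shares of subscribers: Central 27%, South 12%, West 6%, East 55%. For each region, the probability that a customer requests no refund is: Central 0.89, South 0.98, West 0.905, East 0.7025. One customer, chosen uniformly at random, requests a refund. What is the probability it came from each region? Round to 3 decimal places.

Central 0.147, South 0.012, West 0.028, East 0.812

Taking complements, P(refund | each) = Central 0.11, South 0.02, West 0.095, East 0.2975.
Unnormalized posteriors (prior × likelihood):
  Central: 0.27 × 0.11 = 0.0297
  South: 0.12 × 0.02 = 0.0024
  West: 0.06 × 0.095 = 0.0057
  East: 0.55 × 0.2975 = 0.163625
Normalizing constant = 0.201425.
P(Central | refund) = 0.0297/0.201425 ≈ 0.147
P(South | refund) = 0.0024/0.201425 ≈ 0.012
P(West | refund) = 0.0057/0.201425 ≈ 0.028
P(East | refund) = 0.163625/0.201425 ≈ 0.812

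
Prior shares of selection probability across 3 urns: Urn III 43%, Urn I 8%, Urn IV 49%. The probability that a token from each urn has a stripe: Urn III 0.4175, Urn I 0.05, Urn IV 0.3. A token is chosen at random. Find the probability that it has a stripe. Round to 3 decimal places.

0.331

Prior × likelihood for each hypothesis:
  Urn III: 0.43 × 0.4175 = 0.179525
  Urn I: 0.08 × 0.05 = 0.004
  Urn IV: 0.49 × 0.3 = 0.147
P(striped) = 0.179525 + 0.004 + 0.147 = 0.330525 → 0.331.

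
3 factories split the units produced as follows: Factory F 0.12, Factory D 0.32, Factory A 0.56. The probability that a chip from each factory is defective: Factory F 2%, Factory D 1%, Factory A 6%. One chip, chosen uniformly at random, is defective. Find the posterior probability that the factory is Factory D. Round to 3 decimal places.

0.082

Unnormalized posteriors (prior × likelihood):
  Factory F: 0.12 × 0.02 = 0.0024
  Factory D: 0.32 × 0.01 = 0.0032
  Factory A: 0.56 × 0.06 = 0.0336
Total = 0.0392.
P(Factory D | evidence) = 0.0032 / 0.0392 ≈ 0.082.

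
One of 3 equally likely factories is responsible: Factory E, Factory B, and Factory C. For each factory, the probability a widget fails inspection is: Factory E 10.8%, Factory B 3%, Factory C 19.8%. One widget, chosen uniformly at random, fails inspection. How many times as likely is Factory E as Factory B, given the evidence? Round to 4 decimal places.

3.6000

With a uniform prior (1/3 each), posterior ∝ likelihood:
  Factory E: 0.108
  Factory B: 0.03
  Factory C: 0.198
Normalizing constant = 0.336.
The ratio is 0.108 / 0.03 (the normalizer cancels) = 3.6000.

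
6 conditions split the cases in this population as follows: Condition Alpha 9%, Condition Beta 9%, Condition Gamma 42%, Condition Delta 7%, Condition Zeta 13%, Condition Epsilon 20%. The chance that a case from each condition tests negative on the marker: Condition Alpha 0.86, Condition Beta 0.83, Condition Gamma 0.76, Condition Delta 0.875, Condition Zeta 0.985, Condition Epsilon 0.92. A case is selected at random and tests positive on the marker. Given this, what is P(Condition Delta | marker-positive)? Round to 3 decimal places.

0.056

Taking complements, P(marker-positive | each) = Condition Alpha 0.14, Condition Beta 0.17, Condition Gamma 0.24, Condition Delta 0.125, Condition Zeta 0.015, Condition Epsilon 0.08.
Prior × likelihood for each hypothesis:
  Condition Alpha: 0.09 × 0.14 = 0.0126
  Condition Beta: 0.09 × 0.17 = 0.0153
  Condition Gamma: 0.42 × 0.24 = 0.1008
  Condition Delta: 0.07 × 0.125 = 0.00875
  Condition Zeta: 0.13 × 0.015 = 0.00195
  Condition Epsilon: 0.2 × 0.08 = 0.016
Normalizing constant = 0.1554.
P(Condition Delta | evidence) = 0.00875 / 0.1554 ≈ 0.056.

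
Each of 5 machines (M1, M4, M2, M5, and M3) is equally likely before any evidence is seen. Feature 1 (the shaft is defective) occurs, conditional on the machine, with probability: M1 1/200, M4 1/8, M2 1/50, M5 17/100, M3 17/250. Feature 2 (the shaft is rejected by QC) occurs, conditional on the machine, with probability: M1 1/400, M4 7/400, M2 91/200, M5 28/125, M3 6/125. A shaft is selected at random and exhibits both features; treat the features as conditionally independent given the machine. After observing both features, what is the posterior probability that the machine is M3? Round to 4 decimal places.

Since the prior is uniform, the posterior is proportional to the likelihood:
  M1: 0.005 × 0.0025 = 0.0000125
  M4: 0.125 × 0.0175 = 0.0021875
  M2: 0.02 × 0.455 = 0.0091
  M5: 0.17 × 0.224 = 0.03808
  M3: 0.068 × 0.048 = 0.003264
Sum = 0.052644.
P(M3 | evidence) = 0.003264 / 0.052644 ≈ 0.0620.

0.0620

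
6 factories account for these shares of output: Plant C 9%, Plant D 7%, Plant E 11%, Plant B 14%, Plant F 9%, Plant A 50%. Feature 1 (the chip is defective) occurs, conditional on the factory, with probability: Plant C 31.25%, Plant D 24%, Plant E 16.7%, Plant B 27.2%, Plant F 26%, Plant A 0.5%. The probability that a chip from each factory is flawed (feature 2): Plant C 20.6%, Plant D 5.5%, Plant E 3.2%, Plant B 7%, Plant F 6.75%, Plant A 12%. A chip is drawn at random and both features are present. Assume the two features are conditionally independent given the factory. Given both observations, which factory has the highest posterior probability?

By Bayes' rule, posterior ∝ prior × likelihood:
  Plant C: 0.09 × 0.3125 × 0.206 = 0.00579375
  Plant D: 0.07 × 0.24 × 0.055 = 0.000924
  Plant E: 0.11 × 0.167 × 0.032 = 0.00058784
  Plant B: 0.14 × 0.272 × 0.07 = 0.0026656
  Plant F: 0.09 × 0.26 × 0.0675 = 0.0015795
  Plant A: 0.5 × 0.005 × 0.12 = 0.0003
Total = 0.01185069.
Largest term belongs to Plant C, so Plant C is most probable.

Plant C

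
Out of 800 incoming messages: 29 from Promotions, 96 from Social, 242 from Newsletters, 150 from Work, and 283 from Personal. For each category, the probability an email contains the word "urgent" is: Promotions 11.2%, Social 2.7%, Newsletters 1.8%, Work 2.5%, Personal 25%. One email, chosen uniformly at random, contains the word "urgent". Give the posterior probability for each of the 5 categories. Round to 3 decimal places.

Compute prior × likelihood for every hypothesis:
  Promotions: 0.03625 × 0.112 = 0.00406
  Social: 0.12 × 0.027 = 0.00324
  Newsletters: 0.3025 × 0.018 = 0.005445
  Work: 0.1875 × 0.025 = 0.0046875
  Personal: 0.35375 × 0.25 = 0.0884375
Sum = 0.10587.
P(Promotions | urgent-flag) = 0.00406/0.10587 ≈ 0.038
P(Social | urgent-flag) = 0.00324/0.10587 ≈ 0.031
P(Newsletters | urgent-flag) = 0.005445/0.10587 ≈ 0.051
P(Work | urgent-flag) = 0.0046875/0.10587 ≈ 0.044
P(Personal | urgent-flag) = 0.0884375/0.10587 ≈ 0.835

Promotions 0.038, Social 0.031, Newsletters 0.051, Work 0.044, Personal 0.835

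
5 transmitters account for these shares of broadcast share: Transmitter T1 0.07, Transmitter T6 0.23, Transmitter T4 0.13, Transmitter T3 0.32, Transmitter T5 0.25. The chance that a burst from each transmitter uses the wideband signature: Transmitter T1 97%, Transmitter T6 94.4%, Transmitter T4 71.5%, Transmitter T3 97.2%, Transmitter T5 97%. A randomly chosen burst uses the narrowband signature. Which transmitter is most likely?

Transmitter T4

Taking complements, P(narrowband | each) = Transmitter T1 0.03, Transmitter T6 0.056, Transmitter T4 0.285, Transmitter T3 0.028, Transmitter T5 0.03.
Compute prior × likelihood for every hypothesis:
  Transmitter T1: 0.07 × 0.03 = 0.0021
  Transmitter T6: 0.23 × 0.056 = 0.01288
  Transmitter T4: 0.13 × 0.285 = 0.03705
  Transmitter T3: 0.32 × 0.028 = 0.00896
  Transmitter T5: 0.25 × 0.03 = 0.0075
Normalizing constant = 0.06849.
Largest term belongs to Transmitter T4, so Transmitter T4 is most probable.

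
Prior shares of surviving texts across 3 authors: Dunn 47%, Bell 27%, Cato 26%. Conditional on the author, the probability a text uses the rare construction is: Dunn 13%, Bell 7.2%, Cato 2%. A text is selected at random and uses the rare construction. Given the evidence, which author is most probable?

By Bayes' rule, posterior ∝ prior × likelihood:
  Dunn: 0.47 × 0.13 = 0.0611
  Bell: 0.27 × 0.072 = 0.01944
  Cato: 0.26 × 0.02 = 0.0052
Sum = 0.08574.
Largest term belongs to Dunn, so Dunn is most probable.

Dunn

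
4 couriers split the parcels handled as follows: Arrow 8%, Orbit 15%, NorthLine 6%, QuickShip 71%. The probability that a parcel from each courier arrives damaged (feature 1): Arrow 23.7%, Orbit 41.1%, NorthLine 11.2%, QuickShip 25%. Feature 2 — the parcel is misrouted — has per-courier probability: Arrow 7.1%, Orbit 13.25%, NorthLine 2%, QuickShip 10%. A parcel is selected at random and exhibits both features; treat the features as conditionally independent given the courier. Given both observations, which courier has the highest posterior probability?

Unnormalized posteriors (prior × likelihood):
  Arrow: 0.08 × 0.237 × 0.071 = 0.00134616
  Orbit: 0.15 × 0.411 × 0.1325 = 0.008168625
  NorthLine: 0.06 × 0.112 × 0.02 = 0.0001344
  QuickShip: 0.71 × 0.25 × 0.1 = 0.01775
Normalizing constant = 0.027399185.
Largest term belongs to QuickShip, so QuickShip is most probable.

QuickShip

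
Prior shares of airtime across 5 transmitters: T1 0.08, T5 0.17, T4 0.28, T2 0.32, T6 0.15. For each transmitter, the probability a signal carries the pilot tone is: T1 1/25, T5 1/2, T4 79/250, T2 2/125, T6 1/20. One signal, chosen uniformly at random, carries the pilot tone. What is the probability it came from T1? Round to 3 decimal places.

Compute prior × likelihood for every hypothesis:
  T1: 0.08 × 0.04 = 0.0032
  T5: 0.17 × 0.5 = 0.085
  T4: 0.28 × 0.316 = 0.08848
  T2: 0.32 × 0.016 = 0.00512
  T6: 0.15 × 0.05 = 0.0075
Total = 0.1893.
P(T1 | evidence) = 0.0032 / 0.1893 ≈ 0.017.

0.017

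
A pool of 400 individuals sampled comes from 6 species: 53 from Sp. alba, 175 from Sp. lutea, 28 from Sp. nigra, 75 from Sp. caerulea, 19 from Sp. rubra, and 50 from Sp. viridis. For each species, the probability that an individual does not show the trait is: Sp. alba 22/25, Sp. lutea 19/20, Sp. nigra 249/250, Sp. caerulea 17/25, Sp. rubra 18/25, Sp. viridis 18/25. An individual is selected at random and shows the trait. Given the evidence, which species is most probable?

Sp. caerulea

Taking complements, P(trait | each) = Sp. alba 0.12, Sp. lutea 0.05, Sp. nigra 0.004, Sp. caerulea 0.32, Sp. rubra 0.28, Sp. viridis 0.28.
By Bayes' rule, posterior ∝ prior × likelihood:
  Sp. alba: 0.1325 × 0.12 = 0.0159
  Sp. lutea: 0.4375 × 0.05 = 0.021875
  Sp. nigra: 0.07 × 0.004 = 0.00028
  Sp. caerulea: 0.1875 × 0.32 = 0.06
  Sp. rubra: 0.0475 × 0.28 = 0.0133
  Sp. viridis: 0.125 × 0.28 = 0.035
Sum = 0.146355.
Largest term belongs to Sp. caerulea, so Sp. caerulea is most probable.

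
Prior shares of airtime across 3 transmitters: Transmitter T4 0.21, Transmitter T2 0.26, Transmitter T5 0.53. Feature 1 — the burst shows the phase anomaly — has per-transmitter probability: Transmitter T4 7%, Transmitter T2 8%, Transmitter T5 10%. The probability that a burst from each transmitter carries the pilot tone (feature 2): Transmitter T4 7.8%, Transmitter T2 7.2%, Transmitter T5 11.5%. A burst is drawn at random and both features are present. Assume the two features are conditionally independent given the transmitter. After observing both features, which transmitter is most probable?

By Bayes' rule, posterior ∝ prior × likelihood:
  Transmitter T4: 0.21 × 0.07 × 0.078 = 0.0011466
  Transmitter T2: 0.26 × 0.08 × 0.072 = 0.0014976
  Transmitter T5: 0.53 × 0.1 × 0.115 = 0.006095
Normalizing constant = 0.0087392.
Largest term belongs to Transmitter T5, so Transmitter T5 is most probable.

Transmitter T5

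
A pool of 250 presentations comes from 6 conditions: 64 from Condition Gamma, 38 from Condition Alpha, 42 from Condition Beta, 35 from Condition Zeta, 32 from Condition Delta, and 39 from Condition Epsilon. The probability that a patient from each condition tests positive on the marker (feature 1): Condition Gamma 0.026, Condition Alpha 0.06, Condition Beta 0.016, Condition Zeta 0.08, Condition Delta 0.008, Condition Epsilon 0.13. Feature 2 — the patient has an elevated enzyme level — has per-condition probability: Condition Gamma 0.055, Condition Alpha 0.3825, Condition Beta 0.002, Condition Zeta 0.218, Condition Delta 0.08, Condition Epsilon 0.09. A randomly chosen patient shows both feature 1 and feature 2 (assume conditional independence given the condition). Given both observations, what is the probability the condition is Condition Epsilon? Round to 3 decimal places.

By Bayes' rule, posterior ∝ prior × likelihood:
  Condition Gamma: 0.256 × 0.026 × 0.055 = 0.00036608
  Condition Alpha: 0.152 × 0.06 × 0.3825 = 0.0034884
  Condition Beta: 0.168 × 0.016 × 0.002 = 0.000005376
  Condition Zeta: 0.14 × 0.08 × 0.218 = 0.0024416
  Condition Delta: 0.128 × 0.008 × 0.08 = 0.00008192
  Condition Epsilon: 0.156 × 0.13 × 0.09 = 0.0018252
Total = 0.008208576.
P(Condition Epsilon | evidence) = 0.0018252 / 0.008208576 ≈ 0.222.

0.222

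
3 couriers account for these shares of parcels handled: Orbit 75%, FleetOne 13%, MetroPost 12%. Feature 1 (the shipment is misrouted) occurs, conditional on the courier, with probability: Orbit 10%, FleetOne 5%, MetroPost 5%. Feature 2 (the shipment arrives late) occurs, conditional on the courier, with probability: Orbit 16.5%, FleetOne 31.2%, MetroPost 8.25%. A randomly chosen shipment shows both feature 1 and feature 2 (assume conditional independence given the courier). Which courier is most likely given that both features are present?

Compute prior × likelihood for every hypothesis:
  Orbit: 0.75 × 0.1 × 0.165 = 0.012375
  FleetOne: 0.13 × 0.05 × 0.312 = 0.002028
  MetroPost: 0.12 × 0.05 × 0.0825 = 0.000495
Normalizing constant = 0.014898.
Largest term belongs to Orbit, so Orbit is most probable.

Orbit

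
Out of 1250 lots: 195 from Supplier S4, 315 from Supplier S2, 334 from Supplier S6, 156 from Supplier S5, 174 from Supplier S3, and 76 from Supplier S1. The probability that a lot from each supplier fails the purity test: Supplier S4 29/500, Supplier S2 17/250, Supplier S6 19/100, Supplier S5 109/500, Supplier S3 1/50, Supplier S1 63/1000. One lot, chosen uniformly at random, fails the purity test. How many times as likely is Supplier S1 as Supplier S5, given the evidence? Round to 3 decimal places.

0.141

By Bayes' rule, posterior ∝ prior × likelihood:
  Supplier S4: 0.156 × 0.058 = 0.009048
  Supplier S2: 0.252 × 0.068 = 0.017136
  Supplier S6: 0.2672 × 0.19 = 0.050768
  Supplier S5: 0.1248 × 0.218 = 0.0272064
  Supplier S3: 0.1392 × 0.02 = 0.002784
  Supplier S1: 0.0608 × 0.063 = 0.0038304
Normalizing constant = 0.1107728.
The ratio is 0.0038304 / 0.0272064 (the normalizer cancels) = 0.141.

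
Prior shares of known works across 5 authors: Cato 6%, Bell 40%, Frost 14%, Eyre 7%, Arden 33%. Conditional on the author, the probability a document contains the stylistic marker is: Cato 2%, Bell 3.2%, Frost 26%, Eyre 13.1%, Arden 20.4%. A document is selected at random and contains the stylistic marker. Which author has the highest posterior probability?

Arden

Unnormalized posteriors (prior × likelihood):
  Cato: 0.06 × 0.02 = 0.0012
  Bell: 0.4 × 0.032 = 0.0128
  Frost: 0.14 × 0.26 = 0.0364
  Eyre: 0.07 × 0.131 = 0.00917
  Arden: 0.33 × 0.204 = 0.06732
Normalizing constant = 0.12689.
Largest term belongs to Arden, so Arden is most probable.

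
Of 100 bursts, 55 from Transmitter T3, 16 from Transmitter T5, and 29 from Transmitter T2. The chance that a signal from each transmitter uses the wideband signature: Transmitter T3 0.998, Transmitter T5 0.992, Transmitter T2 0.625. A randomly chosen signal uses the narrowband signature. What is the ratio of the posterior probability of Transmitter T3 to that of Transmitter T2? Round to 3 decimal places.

0.010

Taking complements, P(narrowband | each) = Transmitter T3 0.002, Transmitter T5 0.008, Transmitter T2 0.375.
By Bayes' rule, posterior ∝ prior × likelihood:
  Transmitter T3: 0.55 × 0.002 = 0.0011
  Transmitter T5: 0.16 × 0.008 = 0.00128
  Transmitter T2: 0.29 × 0.375 = 0.10875
Sum = 0.11113.
The ratio is 0.0011 / 0.10875 (the normalizer cancels) = 0.010.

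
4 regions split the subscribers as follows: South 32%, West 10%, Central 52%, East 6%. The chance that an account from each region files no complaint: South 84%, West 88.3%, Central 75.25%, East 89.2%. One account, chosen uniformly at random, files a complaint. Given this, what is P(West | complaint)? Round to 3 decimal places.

Taking complements, P(complaint | each) = South 0.16, West 0.117, Central 0.2475, East 0.108.
Compute prior × likelihood for every hypothesis:
  South: 0.32 × 0.16 = 0.0512
  West: 0.1 × 0.117 = 0.0117
  Central: 0.52 × 0.2475 = 0.1287
  East: 0.06 × 0.108 = 0.00648
Total = 0.19808.
P(West | evidence) = 0.0117 / 0.19808 ≈ 0.059.

0.059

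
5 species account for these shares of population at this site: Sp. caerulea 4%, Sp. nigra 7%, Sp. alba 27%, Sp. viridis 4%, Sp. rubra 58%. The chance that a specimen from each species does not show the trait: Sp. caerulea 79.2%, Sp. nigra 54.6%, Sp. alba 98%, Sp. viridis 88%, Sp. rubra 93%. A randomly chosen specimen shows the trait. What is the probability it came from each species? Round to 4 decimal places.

Taking complements, P(trait | each) = Sp. caerulea 0.208, Sp. nigra 0.454, Sp. alba 0.02, Sp. viridis 0.12, Sp. rubra 0.07.
Compute prior × likelihood for every hypothesis:
  Sp. caerulea: 0.04 × 0.208 = 0.00832
  Sp. nigra: 0.07 × 0.454 = 0.03178
  Sp. alba: 0.27 × 0.02 = 0.0054
  Sp. viridis: 0.04 × 0.12 = 0.0048
  Sp. rubra: 0.58 × 0.07 = 0.0406
Sum = 0.0909.
P(Sp. caerulea | trait) = 0.00832/0.0909 ≈ 0.0915
P(Sp. nigra | trait) = 0.03178/0.0909 ≈ 0.3496
P(Sp. alba | trait) = 0.0054/0.0909 ≈ 0.0594
P(Sp. viridis | trait) = 0.0048/0.0909 ≈ 0.0528
P(Sp. rubra | trait) = 0.0406/0.0909 ≈ 0.4466

Sp. caerulea 0.0915, Sp. nigra 0.3496, Sp. alba 0.0594, Sp. viridis 0.0528, Sp. rubra 0.4466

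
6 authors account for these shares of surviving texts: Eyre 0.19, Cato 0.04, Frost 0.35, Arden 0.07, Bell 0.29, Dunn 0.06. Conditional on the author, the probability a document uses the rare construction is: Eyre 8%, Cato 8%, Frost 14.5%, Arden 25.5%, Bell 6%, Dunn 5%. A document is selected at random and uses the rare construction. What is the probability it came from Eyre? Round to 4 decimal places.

By Bayes' rule, posterior ∝ prior × likelihood:
  Eyre: 0.19 × 0.08 = 0.0152
  Cato: 0.04 × 0.08 = 0.0032
  Frost: 0.35 × 0.145 = 0.05075
  Arden: 0.07 × 0.255 = 0.01785
  Bell: 0.29 × 0.06 = 0.0174
  Dunn: 0.06 × 0.05 = 0.003
Sum = 0.1074.
P(Eyre | evidence) = 0.0152 / 0.1074 ≈ 0.1415.

0.1415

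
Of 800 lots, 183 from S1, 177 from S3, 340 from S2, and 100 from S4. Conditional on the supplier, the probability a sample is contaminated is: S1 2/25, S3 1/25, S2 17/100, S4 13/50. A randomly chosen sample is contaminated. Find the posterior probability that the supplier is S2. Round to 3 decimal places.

0.548

Compute prior × likelihood for every hypothesis:
  S1: 0.22875 × 0.08 = 0.0183
  S3: 0.22125 × 0.04 = 0.00885
  S2: 0.425 × 0.17 = 0.07225
  S4: 0.125 × 0.26 = 0.0325
Sum = 0.1319.
P(S2 | evidence) = 0.07225 / 0.1319 ≈ 0.548.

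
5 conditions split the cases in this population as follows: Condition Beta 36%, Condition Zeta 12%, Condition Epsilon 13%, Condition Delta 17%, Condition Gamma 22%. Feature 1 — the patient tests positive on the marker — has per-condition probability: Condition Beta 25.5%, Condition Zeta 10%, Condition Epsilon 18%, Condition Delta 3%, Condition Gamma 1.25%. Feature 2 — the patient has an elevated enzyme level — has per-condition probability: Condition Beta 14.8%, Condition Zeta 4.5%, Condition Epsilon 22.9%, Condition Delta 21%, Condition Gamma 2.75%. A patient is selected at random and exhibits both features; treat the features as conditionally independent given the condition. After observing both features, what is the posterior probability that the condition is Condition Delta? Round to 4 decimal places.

Compute prior × likelihood for every hypothesis:
  Condition Beta: 0.36 × 0.255 × 0.148 = 0.0135864
  Condition Zeta: 0.12 × 0.1 × 0.045 = 0.00054
  Condition Epsilon: 0.13 × 0.18 × 0.229 = 0.0053586
  Condition Delta: 0.17 × 0.03 × 0.21 = 0.001071
  Condition Gamma: 0.22 × 0.0125 × 0.0275 = 0.000075625
Normalizing constant = 0.020631625.
P(Condition Delta | evidence) = 0.001071 / 0.020631625 ≈ 0.0519.

0.0519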